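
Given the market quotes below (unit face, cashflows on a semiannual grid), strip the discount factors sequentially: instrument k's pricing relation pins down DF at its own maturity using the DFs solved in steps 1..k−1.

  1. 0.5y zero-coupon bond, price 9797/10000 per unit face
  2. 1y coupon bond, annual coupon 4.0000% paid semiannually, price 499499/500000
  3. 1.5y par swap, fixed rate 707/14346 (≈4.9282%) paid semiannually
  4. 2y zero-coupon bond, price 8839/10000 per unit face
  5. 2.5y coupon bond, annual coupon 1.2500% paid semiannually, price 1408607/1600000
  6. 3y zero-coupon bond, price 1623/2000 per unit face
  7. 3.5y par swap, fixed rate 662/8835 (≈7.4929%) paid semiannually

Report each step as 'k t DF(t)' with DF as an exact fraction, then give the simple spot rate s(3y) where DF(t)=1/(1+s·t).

1 1/2 9797/10000
2 1 4801/5000
3 3/2 9293/10000
4 2 8839/10000
5 5/2 2129/2500
6 3 1623/2000
7 7/2 7683/10000
s(3y) = (1/(1623/2000) − 1)/(3) = 377/4869 ≈ 7.7429%

step 1 [0.5y] zero: DF = P = 9797/10000 ≈ 0.979700
step 2 [1y] bond c/2=1/50: DF=(499499/500000 − 1/50·(0.979700))/(1+1/50) = 4801/5000 ≈ 0.960200
step 3 [1.5y] swap r/2=707/28692: DF=(1 − 707/28692·(0.979700+0.960200))/(1+707/28692) = 9293/10000 ≈ 0.929300
step 4 [2y] zero: DF = P = 8839/10000 ≈ 0.883900
step 5 [2.5y] bond c/2=1/160: DF=(1408607/1600000 − 1/160·(0.979700+0.960200+0.929300+0.883900))/(1+1/160) = 2129/2500 ≈ 0.851600
step 6 [3y] zero: DF = P = 1623/2000 ≈ 0.811500
step 7 [3.5y] swap r/2=331/8835: DF=(1 − 331/8835·(0.979700+0.960200+0.929300+0.883900+0.851600+0.811500))/(1+331/8835) = 7683/10000 ≈ 0.768300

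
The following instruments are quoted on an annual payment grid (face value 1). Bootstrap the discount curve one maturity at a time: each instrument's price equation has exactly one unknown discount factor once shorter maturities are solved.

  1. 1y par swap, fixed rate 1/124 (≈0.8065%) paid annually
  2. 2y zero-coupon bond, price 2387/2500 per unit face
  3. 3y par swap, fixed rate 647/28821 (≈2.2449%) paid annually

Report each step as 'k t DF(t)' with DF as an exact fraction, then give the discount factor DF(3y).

1 1 124/125
2 2 2387/2500
3 3 9353/10000
DF(3y) = 9353/10000 ≈ 0.935300

step 1 [1y] swap r/1=1/124: DF=(1 − 1/124·(0))/(1+1/124) = 124/125 ≈ 0.992000
step 2 [2y] zero: DF = P = 2387/2500 ≈ 0.954800
step 3 [3y] swap r/1=647/28821: DF=(1 − 647/28821·(0.992000+0.954800))/(1+647/28821) = 9353/10000 ≈ 0.935300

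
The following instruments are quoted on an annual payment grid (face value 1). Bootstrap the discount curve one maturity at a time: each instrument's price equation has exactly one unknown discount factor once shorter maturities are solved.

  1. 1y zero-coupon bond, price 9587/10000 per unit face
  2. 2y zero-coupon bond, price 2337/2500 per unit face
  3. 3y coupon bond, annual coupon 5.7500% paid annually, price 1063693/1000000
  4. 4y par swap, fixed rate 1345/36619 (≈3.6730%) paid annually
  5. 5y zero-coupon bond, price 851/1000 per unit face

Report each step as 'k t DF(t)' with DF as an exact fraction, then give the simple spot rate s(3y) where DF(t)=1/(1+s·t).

step 1 [1y] zero: DF = P = 9587/10000 ≈ 0.958700
step 2 [2y] zero: DF = P = 2337/2500 ≈ 0.934800
step 3 [3y] bond c/1=23/400: DF=(1063693/1000000 − 23/400·(0.958700+0.934800))/(1+23/400) = 9029/10000 ≈ 0.902900
step 4 [4y] swap r/1=1345/36619: DF=(1 − 1345/36619·(0.958700+0.934800+0.902900))/(1+1345/36619) = 1731/2000 ≈ 0.865500
step 5 [5y] zero: DF = P = 851/1000 ≈ 0.851000

1 1 9587/10000
2 2 2337/2500
3 3 9029/10000
4 4 1731/2000
5 5 851/1000
s(3y) = (1/(9029/10000) − 1)/(3) = 971/27087 ≈ 3.5847%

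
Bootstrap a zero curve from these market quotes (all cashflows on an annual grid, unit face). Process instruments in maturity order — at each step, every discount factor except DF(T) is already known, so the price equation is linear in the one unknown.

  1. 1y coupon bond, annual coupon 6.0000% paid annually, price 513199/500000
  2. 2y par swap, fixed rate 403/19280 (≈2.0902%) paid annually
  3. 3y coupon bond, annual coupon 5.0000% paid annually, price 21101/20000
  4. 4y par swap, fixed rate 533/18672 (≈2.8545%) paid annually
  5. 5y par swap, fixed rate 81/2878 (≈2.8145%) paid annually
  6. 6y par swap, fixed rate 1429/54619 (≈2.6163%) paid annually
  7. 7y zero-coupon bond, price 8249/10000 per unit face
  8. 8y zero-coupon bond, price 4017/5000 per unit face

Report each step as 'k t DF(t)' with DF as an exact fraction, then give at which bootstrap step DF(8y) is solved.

step 1 [1y] bond c/1=3/50: DF=(513199/500000 − 3/50·(0))/(1+3/50) = 9683/10000 ≈ 0.968300
step 2 [2y] swap r/1=403/19280: DF=(1 − 403/19280·(0.968300))/(1+403/19280) = 9597/10000 ≈ 0.959700
step 3 [3y] bond c/1=1/20: DF=(21101/20000 − 1/20·(0.968300+0.959700))/(1+1/20) = 913/1000 ≈ 0.913000
step 4 [4y] swap r/1=533/18672: DF=(1 − 533/18672·(0.968300+0.959700+0.913000))/(1+533/18672) = 4467/5000 ≈ 0.893400
step 5 [5y] swap r/1=81/2878: DF=(1 − 81/2878·(0.968300+0.959700+0.913000+0.893400))/(1+81/2878) = 544/625 ≈ 0.870400
step 6 [6y] swap r/1=1429/54619: DF=(1 − 1429/54619·(0.968300+0.959700+0.913000+0.893400+0.870400))/(1+1429/54619) = 8571/10000 ≈ 0.857100
step 7 [7y] zero: DF = P = 8249/10000 ≈ 0.824900
step 8 [8y] zero: DF = P = 4017/5000 ≈ 0.803400

1 1 9683/10000
2 2 9597/10000
3 3 913/1000
4 4 4467/5000
5 5 544/625
6 6 8571/10000
7 7 8249/10000
8 8 4017/5000
DF(8y) is solved at step 8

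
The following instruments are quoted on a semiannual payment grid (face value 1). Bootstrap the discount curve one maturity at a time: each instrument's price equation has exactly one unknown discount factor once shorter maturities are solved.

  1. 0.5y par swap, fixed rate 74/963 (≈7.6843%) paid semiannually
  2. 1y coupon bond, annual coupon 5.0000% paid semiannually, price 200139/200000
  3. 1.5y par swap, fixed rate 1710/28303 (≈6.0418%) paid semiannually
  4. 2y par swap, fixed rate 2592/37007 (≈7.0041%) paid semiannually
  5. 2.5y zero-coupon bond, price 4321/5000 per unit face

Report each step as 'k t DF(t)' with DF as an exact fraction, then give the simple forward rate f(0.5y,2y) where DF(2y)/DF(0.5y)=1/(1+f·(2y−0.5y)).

step 1 [0.5y] swap r/2=37/963: DF=(1 − 37/963·(0))/(1+37/963) = 963/1000 ≈ 0.963000
step 2 [1y] bond c/2=1/40: DF=(200139/200000 − 1/40·(0.963000))/(1+1/40) = 1191/1250 ≈ 0.952800
step 3 [1.5y] swap r/2=855/28303: DF=(1 − 855/28303·(0.963000+0.952800))/(1+855/28303) = 1829/2000 ≈ 0.914500
step 4 [2y] swap r/2=1296/37007: DF=(1 − 1296/37007·(0.963000+0.952800+0.914500))/(1+1296/37007) = 544/625 ≈ 0.870400
step 5 [2.5y] zero: DF = P = 4321/5000 ≈ 0.864200

1 1/2 963/1000
2 1 1191/1250
3 3/2 1829/2000
4 2 544/625
5 5/2 4321/5000
f(0.5y,2y) = ((963/1000)/(544/625) − 1)/(3/2) = 463/6528 ≈ 7.0925%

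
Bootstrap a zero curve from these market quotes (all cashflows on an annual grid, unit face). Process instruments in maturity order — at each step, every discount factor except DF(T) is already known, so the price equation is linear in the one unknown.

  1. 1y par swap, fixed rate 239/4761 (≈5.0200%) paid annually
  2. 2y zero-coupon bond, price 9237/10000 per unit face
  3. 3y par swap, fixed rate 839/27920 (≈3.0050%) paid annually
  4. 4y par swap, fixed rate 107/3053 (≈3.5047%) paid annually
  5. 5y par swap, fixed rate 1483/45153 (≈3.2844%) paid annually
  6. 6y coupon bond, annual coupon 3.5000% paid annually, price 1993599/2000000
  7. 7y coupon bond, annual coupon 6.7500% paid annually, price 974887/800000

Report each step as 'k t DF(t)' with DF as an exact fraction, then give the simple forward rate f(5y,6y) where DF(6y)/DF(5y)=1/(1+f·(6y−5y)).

step 1 [1y] swap r/1=239/4761: DF=(1 − 239/4761·(0))/(1+239/4761) = 4761/5000 ≈ 0.952200
step 2 [2y] zero: DF = P = 9237/10000 ≈ 0.923700
step 3 [3y] swap r/1=839/27920: DF=(1 − 839/27920·(0.952200+0.923700))/(1+839/27920) = 9161/10000 ≈ 0.916100
step 4 [4y] swap r/1=107/3053: DF=(1 − 107/3053·(0.952200+0.923700+0.916100))/(1+107/3053) = 2179/2500 ≈ 0.871600
step 5 [5y] swap r/1=1483/45153: DF=(1 − 1483/45153·(0.952200+0.923700+0.916100+0.871600))/(1+1483/45153) = 8517/10000 ≈ 0.851700
step 6 [6y] bond c/1=7/200: DF=(1993599/2000000 − 7/200·(0.952200+0.923700+0.916100+0.871600+0.851700))/(1+7/200) = 1013/1250 ≈ 0.810400
step 7 [7y] bond c/1=27/400: DF=(974887/800000 − 27/400·(0.952200+0.923700+0.916100+0.871600+0.851700+0.810400))/(1+27/400) = 503/625 ≈ 0.804800

1 1 4761/5000
2 2 9237/10000
3 3 9161/10000
4 4 2179/2500
5 5 8517/10000
6 6 1013/1250
7 7 503/625
f(5y,6y) = ((8517/10000)/(1013/1250) − 1)/(1) = 413/8104 ≈ 5.0962%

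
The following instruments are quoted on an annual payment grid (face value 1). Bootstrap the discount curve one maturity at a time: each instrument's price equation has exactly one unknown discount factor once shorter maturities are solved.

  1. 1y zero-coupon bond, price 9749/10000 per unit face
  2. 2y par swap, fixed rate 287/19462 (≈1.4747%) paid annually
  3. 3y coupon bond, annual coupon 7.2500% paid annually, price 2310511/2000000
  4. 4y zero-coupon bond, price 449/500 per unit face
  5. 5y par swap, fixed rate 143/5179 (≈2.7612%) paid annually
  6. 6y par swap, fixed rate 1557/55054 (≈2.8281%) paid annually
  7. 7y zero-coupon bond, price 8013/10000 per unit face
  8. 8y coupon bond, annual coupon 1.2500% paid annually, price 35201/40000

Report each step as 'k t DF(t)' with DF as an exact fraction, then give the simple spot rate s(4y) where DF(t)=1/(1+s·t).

1 1 9749/10000
2 2 9713/10000
3 3 591/625
4 4 449/500
5 5 8713/10000
6 6 8443/10000
7 7 8013/10000
8 8 7913/10000
s(4y) = (1/(449/500) − 1)/(4) = 51/1796 ≈ 2.8396%

step 1 [1y] zero: DF = P = 9749/10000 ≈ 0.974900
step 2 [2y] swap r/1=287/19462: DF=(1 − 287/19462·(0.974900))/(1+287/19462) = 9713/10000 ≈ 0.971300
step 3 [3y] bond c/1=29/400: DF=(2310511/2000000 − 29/400·(0.974900+0.971300))/(1+29/400) = 591/625 ≈ 0.945600
step 4 [4y] zero: DF = P = 449/500 ≈ 0.898000
step 5 [5y] swap r/1=143/5179: DF=(1 − 143/5179·(0.974900+0.971300+0.945600+0.898000))/(1+143/5179) = 8713/10000 ≈ 0.871300
step 6 [6y] swap r/1=1557/55054: DF=(1 − 1557/55054·(0.974900+0.971300+0.945600+0.898000+0.871300))/(1+1557/55054) = 8443/10000 ≈ 0.844300
step 7 [7y] zero: DF = P = 8013/10000 ≈ 0.801300
step 8 [8y] bond c/1=1/80: DF=(35201/40000 − 1/80·(0.974900+0.971300+0.945600+0.898000+0.871300+0.844300+0.801300))/(1+1/80) = 7913/10000 ≈ 0.791300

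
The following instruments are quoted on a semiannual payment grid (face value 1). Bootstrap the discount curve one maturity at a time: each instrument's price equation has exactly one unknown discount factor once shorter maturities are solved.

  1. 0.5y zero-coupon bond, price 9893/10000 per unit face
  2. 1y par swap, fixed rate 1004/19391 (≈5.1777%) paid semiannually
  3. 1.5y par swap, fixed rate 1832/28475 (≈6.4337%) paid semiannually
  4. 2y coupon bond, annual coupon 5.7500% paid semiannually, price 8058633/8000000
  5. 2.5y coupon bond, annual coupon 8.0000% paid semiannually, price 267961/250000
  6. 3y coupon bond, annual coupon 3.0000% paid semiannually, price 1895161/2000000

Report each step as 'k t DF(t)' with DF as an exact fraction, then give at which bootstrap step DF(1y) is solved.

step 1 [0.5y] zero: DF = P = 9893/10000 ≈ 0.989300
step 2 [1y] swap r/2=502/19391: DF=(1 − 502/19391·(0.989300))/(1+502/19391) = 4749/5000 ≈ 0.949800
step 3 [1.5y] swap r/2=916/28475: DF=(1 − 916/28475·(0.989300+0.949800))/(1+916/28475) = 2271/2500 ≈ 0.908400
step 4 [2y] bond c/2=23/800: DF=(8058633/8000000 − 23/800·(0.989300+0.949800+0.908400))/(1+23/800) = 2249/2500 ≈ 0.899600
step 5 [2.5y] bond c/2=1/25: DF=(267961/250000 − 1/25·(0.989300+0.949800+0.908400+0.899600))/(1+1/25) = 1773/2000 ≈ 0.886500
step 6 [3y] bond c/2=3/200: DF=(1895161/2000000 − 3/200·(0.989300+0.949800+0.908400+0.899600+0.886500))/(1+3/200) = 8651/10000 ≈ 0.865100

1 1/2 9893/10000
2 1 4749/5000
3 3/2 2271/2500
4 2 2249/2500
5 5/2 1773/2000
6 3 8651/10000
DF(1y) is solved at step 2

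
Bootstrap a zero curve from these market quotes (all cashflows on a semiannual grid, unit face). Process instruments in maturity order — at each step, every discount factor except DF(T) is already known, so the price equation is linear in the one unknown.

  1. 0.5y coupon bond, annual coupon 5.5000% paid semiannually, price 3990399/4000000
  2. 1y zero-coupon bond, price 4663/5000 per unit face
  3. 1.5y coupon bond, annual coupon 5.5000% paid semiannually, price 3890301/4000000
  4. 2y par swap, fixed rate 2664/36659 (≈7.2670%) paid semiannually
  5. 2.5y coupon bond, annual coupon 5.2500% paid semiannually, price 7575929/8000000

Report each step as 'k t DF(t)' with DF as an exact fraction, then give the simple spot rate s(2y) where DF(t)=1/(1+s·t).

1 1/2 9709/10000
2 1 4663/5000
3 3/2 2239/2500
4 2 2167/2500
5 5/2 829/1000
s(2y) = (1/(2167/2500) − 1)/(2) = 333/4334 ≈ 7.6834%

step 1 [0.5y] bond c/2=11/400: DF=(3990399/4000000 − 11/400·(0))/(1+11/400) = 9709/10000 ≈ 0.970900
step 2 [1y] zero: DF = P = 4663/5000 ≈ 0.932600
step 3 [1.5y] bond c/2=11/400: DF=(3890301/4000000 − 11/400·(0.970900+0.932600))/(1+11/400) = 2239/2500 ≈ 0.895600
step 4 [2y] swap r/2=1332/36659: DF=(1 − 1332/36659·(0.970900+0.932600+0.895600))/(1+1332/36659) = 2167/2500 ≈ 0.866800
step 5 [2.5y] bond c/2=21/800: DF=(7575929/8000000 − 21/800·(0.970900+0.932600+0.895600+0.866800))/(1+21/800) = 829/1000 ≈ 0.829000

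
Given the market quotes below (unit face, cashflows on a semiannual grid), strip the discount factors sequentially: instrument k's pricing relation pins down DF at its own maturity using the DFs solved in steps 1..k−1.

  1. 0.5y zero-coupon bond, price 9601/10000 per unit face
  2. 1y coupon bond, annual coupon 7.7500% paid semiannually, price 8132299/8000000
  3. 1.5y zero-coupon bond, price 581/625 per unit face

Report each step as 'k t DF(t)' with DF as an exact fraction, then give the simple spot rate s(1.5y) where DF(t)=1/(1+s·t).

step 1 [0.5y] zero: DF = P = 9601/10000 ≈ 0.960100
step 2 [1y] bond c/2=31/800: DF=(8132299/8000000 − 31/800·(0.960100))/(1+31/800) = 2357/2500 ≈ 0.942800
step 3 [1.5y] zero: DF = P = 581/625 ≈ 0.929600

1 1/2 9601/10000
2 1 2357/2500
3 3/2 581/625
s(1.5y) = (1/(581/625) − 1)/(3/2) = 88/1743 ≈ 5.0488%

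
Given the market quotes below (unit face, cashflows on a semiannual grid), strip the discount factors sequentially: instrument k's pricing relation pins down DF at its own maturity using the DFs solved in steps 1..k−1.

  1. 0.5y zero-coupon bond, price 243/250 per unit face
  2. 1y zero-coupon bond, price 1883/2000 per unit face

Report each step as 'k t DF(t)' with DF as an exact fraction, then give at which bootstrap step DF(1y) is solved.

1 1/2 243/250
2 1 1883/2000
DF(1y) is solved at step 2

step 1 [0.5y] zero: DF = P = 243/250 ≈ 0.972000
step 2 [1y] zero: DF = P = 1883/2000 ≈ 0.941500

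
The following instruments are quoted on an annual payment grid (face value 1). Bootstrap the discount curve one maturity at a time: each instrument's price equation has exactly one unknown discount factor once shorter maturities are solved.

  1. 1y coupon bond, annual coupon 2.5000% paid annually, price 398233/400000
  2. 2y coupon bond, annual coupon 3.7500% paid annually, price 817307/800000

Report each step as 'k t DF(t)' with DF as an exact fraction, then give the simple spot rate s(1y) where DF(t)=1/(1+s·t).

step 1 [1y] bond c/1=1/40: DF=(398233/400000 − 1/40·(0))/(1+1/40) = 9713/10000 ≈ 0.971300
step 2 [2y] bond c/1=3/80: DF=(817307/800000 − 3/80·(0.971300))/(1+3/80) = 1187/1250 ≈ 0.949600

1 1 9713/10000
2 2 1187/1250
s(1y) = (1/(9713/10000) − 1)/(1) = 287/9713 ≈ 2.9548%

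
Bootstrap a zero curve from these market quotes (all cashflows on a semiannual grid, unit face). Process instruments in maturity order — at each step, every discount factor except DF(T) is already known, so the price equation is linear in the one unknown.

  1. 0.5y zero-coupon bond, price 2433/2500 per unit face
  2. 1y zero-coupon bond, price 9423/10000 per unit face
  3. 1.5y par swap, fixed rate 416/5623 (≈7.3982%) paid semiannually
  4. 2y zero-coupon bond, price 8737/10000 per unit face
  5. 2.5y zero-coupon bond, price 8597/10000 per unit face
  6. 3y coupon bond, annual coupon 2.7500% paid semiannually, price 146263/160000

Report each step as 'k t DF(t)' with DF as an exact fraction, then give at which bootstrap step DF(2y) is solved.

1 1/2 2433/2500
2 1 9423/10000
3 3/2 112/125
4 2 8737/10000
5 5/2 8597/10000
6 3 8401/10000
DF(2y) is solved at step 4

step 1 [0.5y] zero: DF = P = 2433/2500 ≈ 0.973200
step 2 [1y] zero: DF = P = 9423/10000 ≈ 0.942300
step 3 [1.5y] swap r/2=208/5623: DF=(1 − 208/5623·(0.973200+0.942300))/(1+208/5623) = 112/125 ≈ 0.896000
step 4 [2y] zero: DF = P = 8737/10000 ≈ 0.873700
step 5 [2.5y] zero: DF = P = 8597/10000 ≈ 0.859700
step 6 [3y] bond c/2=11/800: DF=(146263/160000 − 11/800·(0.973200+0.942300+0.896000+0.873700+0.859700))/(1+11/800) = 8401/10000 ≈ 0.840100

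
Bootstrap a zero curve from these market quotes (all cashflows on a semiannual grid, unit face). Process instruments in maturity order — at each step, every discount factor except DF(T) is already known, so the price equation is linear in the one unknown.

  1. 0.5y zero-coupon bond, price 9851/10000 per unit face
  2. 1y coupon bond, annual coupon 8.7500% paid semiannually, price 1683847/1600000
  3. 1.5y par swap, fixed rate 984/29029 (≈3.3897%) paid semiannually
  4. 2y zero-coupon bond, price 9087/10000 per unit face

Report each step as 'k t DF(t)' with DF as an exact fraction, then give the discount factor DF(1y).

1 1/2 9851/10000
2 1 967/1000
3 3/2 2377/2500
4 2 9087/10000
DF(1y) = 967/1000 ≈ 0.967000

step 1 [0.5y] zero: DF = P = 9851/10000 ≈ 0.985100
step 2 [1y] bond c/2=7/160: DF=(1683847/1600000 − 7/160·(0.985100))/(1+7/160) = 967/1000 ≈ 0.967000
step 3 [1.5y] swap r/2=492/29029: DF=(1 − 492/29029·(0.985100+0.967000))/(1+492/29029) = 2377/2500 ≈ 0.950800
step 4 [2y] zero: DF = P = 9087/10000 ≈ 0.908700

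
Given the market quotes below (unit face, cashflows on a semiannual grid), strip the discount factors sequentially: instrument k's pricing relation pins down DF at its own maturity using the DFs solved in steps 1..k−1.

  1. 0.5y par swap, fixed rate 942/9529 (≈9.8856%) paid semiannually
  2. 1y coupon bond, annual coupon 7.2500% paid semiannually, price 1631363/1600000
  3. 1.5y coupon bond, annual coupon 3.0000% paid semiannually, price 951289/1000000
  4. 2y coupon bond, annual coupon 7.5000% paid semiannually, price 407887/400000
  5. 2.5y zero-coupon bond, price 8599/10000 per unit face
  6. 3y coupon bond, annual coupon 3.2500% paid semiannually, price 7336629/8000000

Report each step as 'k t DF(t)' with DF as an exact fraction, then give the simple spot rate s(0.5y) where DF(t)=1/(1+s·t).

1 1/2 9529/10000
2 1 4753/5000
3 3/2 9091/10000
4 2 2203/2500
5 5/2 8599/10000
6 3 1037/1250
s(0.5y) = (1/(9529/10000) − 1)/(1/2) = 942/9529 ≈ 9.8856%

step 1 [0.5y] swap r/2=471/9529: DF=(1 − 471/9529·(0))/(1+471/9529) = 9529/10000 ≈ 0.952900
step 2 [1y] bond c/2=29/800: DF=(1631363/1600000 − 29/800·(0.952900))/(1+29/800) = 4753/5000 ≈ 0.950600
step 3 [1.5y] bond c/2=3/200: DF=(951289/1000000 − 3/200·(0.952900+0.950600))/(1+3/200) = 9091/10000 ≈ 0.909100
step 4 [2y] bond c/2=3/80: DF=(407887/400000 − 3/80·(0.952900+0.950600+0.909100))/(1+3/80) = 2203/2500 ≈ 0.881200
step 5 [2.5y] zero: DF = P = 8599/10000 ≈ 0.859900
step 6 [3y] bond c/2=13/800: DF=(7336629/8000000 − 13/800·(0.952900+0.950600+0.909100+0.881200+0.859900))/(1+13/800) = 1037/1250 ≈ 0.829600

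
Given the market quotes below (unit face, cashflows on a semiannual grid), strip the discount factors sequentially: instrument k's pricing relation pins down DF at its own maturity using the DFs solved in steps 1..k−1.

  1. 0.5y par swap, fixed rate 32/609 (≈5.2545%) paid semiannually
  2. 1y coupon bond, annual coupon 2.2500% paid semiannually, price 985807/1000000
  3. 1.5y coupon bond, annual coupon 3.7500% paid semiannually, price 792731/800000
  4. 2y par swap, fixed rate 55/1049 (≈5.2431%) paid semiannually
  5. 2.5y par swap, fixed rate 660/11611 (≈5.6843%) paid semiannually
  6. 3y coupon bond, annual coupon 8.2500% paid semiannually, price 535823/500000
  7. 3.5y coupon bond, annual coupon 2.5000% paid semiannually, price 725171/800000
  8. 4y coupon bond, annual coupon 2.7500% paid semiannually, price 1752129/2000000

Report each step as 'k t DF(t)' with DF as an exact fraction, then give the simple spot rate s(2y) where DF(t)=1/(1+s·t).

1 1/2 609/625
2 1 241/250
3 3/2 937/1000
4 2 901/1000
5 5/2 217/250
6 3 2113/2500
7 7/2 331/400
8 4 1557/2000
s(2y) = (1/(901/1000) − 1)/(2) = 99/1802 ≈ 5.4939%

step 1 [0.5y] swap r/2=16/609: DF=(1 − 16/609·(0))/(1+16/609) = 609/625 ≈ 0.974400
step 2 [1y] bond c/2=9/800: DF=(985807/1000000 − 9/800·(0.974400))/(1+9/800) = 241/250 ≈ 0.964000
step 3 [1.5y] bond c/2=3/160: DF=(792731/800000 − 3/160·(0.974400+0.964000))/(1+3/160) = 937/1000 ≈ 0.937000
step 4 [2y] swap r/2=55/2098: DF=(1 − 55/2098·(0.974400+0.964000+0.937000))/(1+55/2098) = 901/1000 ≈ 0.901000
step 5 [2.5y] swap r/2=330/11611: DF=(1 − 330/11611·(0.974400+0.964000+0.937000+0.901000))/(1+330/11611) = 217/250 ≈ 0.868000
step 6 [3y] bond c/2=33/800: DF=(535823/500000 − 33/800·(0.974400+0.964000+0.937000+0.901000+0.868000))/(1+33/800) = 2113/2500 ≈ 0.845200
step 7 [3.5y] bond c/2=1/80: DF=(725171/800000 − 1/80·(0.974400+0.964000+0.937000+0.901000+0.868000+0.845200))/(1+1/80) = 331/400 ≈ 0.827500
step 8 [4y] bond c/2=11/800: DF=(1752129/2000000 − 11/800·(0.974400+0.964000+0.937000+0.901000+0.868000+0.845200+0.827500))/(1+11/800) = 1557/2000 ≈ 0.778500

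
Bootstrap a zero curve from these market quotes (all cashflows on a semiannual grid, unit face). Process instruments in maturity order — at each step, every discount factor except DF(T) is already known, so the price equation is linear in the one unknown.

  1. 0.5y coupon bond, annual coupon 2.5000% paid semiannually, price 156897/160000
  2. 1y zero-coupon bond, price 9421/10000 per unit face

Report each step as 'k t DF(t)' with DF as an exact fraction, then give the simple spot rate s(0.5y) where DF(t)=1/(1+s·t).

1 1/2 1937/2000
2 1 9421/10000
s(0.5y) = (1/(1937/2000) − 1)/(1/2) = 126/1937 ≈ 6.5049%

step 1 [0.5y] bond c/2=1/80: DF=(156897/160000 − 1/80·(0))/(1+1/80) = 1937/2000 ≈ 0.968500
step 2 [1y] zero: DF = P = 9421/10000 ≈ 0.942100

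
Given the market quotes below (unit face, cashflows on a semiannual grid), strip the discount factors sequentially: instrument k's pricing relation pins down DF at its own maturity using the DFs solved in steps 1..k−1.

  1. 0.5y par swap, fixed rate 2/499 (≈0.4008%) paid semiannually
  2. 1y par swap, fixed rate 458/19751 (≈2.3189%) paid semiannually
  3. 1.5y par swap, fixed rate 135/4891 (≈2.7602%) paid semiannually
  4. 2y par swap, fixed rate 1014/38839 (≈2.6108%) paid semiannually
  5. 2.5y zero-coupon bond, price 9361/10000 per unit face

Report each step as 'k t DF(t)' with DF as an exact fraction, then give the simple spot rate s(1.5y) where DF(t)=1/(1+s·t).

1 1/2 499/500
2 1 9771/10000
3 3/2 1919/2000
4 2 9493/10000
5 5/2 9361/10000
s(1.5y) = (1/(1919/2000) − 1)/(3/2) = 54/1919 ≈ 2.8140%

step 1 [0.5y] swap r/2=1/499: DF=(1 − 1/499·(0))/(1+1/499) = 499/500 ≈ 0.998000
step 2 [1y] swap r/2=229/19751: DF=(1 − 229/19751·(0.998000))/(1+229/19751) = 9771/10000 ≈ 0.977100
step 3 [1.5y] swap r/2=135/9782: DF=(1 − 135/9782·(0.998000+0.977100))/(1+135/9782) = 1919/2000 ≈ 0.959500
step 4 [2y] swap r/2=507/38839: DF=(1 − 507/38839·(0.998000+0.977100+0.959500))/(1+507/38839) = 9493/10000 ≈ 0.949300
step 5 [2.5y] zero: DF = P = 9361/10000 ≈ 0.936100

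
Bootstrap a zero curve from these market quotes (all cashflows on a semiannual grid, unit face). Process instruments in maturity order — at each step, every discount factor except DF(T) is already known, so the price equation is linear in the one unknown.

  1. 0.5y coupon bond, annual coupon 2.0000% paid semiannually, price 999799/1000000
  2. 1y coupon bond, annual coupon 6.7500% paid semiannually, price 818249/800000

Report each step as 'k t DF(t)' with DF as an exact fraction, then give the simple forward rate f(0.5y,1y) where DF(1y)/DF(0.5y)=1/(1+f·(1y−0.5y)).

1 1/2 9899/10000
2 1 9571/10000
f(0.5y,1y) = ((9899/10000)/(9571/10000) − 1)/(1/2) = 656/9571 ≈ 6.8540%

step 1 [0.5y] bond c/2=1/100: DF=(999799/1000000 − 1/100·(0))/(1+1/100) = 9899/10000 ≈ 0.989900
step 2 [1y] bond c/2=27/800: DF=(818249/800000 − 27/800·(0.989900))/(1+27/800) = 9571/10000 ≈ 0.957100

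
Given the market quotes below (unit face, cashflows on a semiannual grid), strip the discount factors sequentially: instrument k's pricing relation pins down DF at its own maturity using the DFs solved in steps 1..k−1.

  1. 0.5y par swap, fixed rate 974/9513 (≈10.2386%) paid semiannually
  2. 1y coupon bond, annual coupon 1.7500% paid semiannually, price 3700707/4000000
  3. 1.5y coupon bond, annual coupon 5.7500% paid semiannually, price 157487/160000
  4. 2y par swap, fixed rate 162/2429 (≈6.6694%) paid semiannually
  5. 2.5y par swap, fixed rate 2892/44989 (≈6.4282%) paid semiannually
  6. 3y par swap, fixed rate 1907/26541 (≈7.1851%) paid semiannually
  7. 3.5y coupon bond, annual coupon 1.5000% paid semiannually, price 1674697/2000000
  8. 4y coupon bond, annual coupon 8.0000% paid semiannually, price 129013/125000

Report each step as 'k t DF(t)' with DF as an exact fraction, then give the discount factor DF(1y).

step 1 [0.5y] swap r/2=487/9513: DF=(1 − 487/9513·(0))/(1+487/9513) = 9513/10000 ≈ 0.951300
step 2 [1y] bond c/2=7/800: DF=(3700707/4000000 − 7/800·(0.951300))/(1+7/800) = 9089/10000 ≈ 0.908900
step 3 [1.5y] bond c/2=23/800: DF=(157487/160000 − 23/800·(0.951300+0.908900))/(1+23/800) = 1131/1250 ≈ 0.904800
step 4 [2y] swap r/2=81/2429: DF=(1 − 81/2429·(0.951300+0.908900+0.904800))/(1+81/2429) = 1757/2000 ≈ 0.878500
step 5 [2.5y] swap r/2=1446/44989: DF=(1 − 1446/44989·(0.951300+0.908900+0.904800+0.878500))/(1+1446/44989) = 4277/5000 ≈ 0.855400
step 6 [3y] swap r/2=1907/53082: DF=(1 − 1907/53082·(0.951300+0.908900+0.904800+0.878500+0.855400))/(1+1907/53082) = 8093/10000 ≈ 0.809300
step 7 [3.5y] bond c/2=3/400: DF=(1674697/2000000 − 3/400·(0.951300+0.908900+0.904800+0.878500+0.855400+0.809300))/(1+3/400) = 1979/2500 ≈ 0.791600
step 8 [4y] bond c/2=1/25: DF=(129013/125000 − 1/25·(0.951300+0.908900+0.904800+0.878500+0.855400+0.809300+0.791600))/(1+1/25) = 3789/5000 ≈ 0.757800

1 1/2 9513/10000
2 1 9089/10000
3 3/2 1131/1250
4 2 1757/2000
5 5/2 4277/5000
6 3 8093/10000
7 7/2 1979/2500
8 4 3789/5000
DF(1y) = 9089/10000 ≈ 0.908900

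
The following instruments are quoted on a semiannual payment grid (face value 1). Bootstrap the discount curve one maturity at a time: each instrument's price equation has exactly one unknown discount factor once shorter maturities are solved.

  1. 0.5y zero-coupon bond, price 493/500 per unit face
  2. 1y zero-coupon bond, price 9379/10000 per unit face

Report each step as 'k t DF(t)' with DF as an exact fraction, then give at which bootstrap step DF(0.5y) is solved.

step 1 [0.5y] zero: DF = P = 493/500 ≈ 0.986000
step 2 [1y] zero: DF = P = 9379/10000 ≈ 0.937900

1 1/2 493/500
2 1 9379/10000
DF(0.5y) is solved at step 1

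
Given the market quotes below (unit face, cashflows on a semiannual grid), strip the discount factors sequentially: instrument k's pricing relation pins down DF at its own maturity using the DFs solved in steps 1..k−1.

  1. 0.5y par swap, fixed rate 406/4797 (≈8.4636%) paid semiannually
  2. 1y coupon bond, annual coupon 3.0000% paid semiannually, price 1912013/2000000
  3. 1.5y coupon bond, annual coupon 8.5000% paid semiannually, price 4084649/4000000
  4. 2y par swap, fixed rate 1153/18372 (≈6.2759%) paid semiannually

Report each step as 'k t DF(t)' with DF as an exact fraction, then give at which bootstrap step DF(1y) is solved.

1 1/2 4797/5000
2 1 9277/10000
3 3/2 4513/5000
4 2 8847/10000
DF(1y) is solved at step 2

step 1 [0.5y] swap r/2=203/4797: DF=(1 − 203/4797·(0))/(1+203/4797) = 4797/5000 ≈ 0.959400
step 2 [1y] bond c/2=3/200: DF=(1912013/2000000 − 3/200·(0.959400))/(1+3/200) = 9277/10000 ≈ 0.927700
step 3 [1.5y] bond c/2=17/400: DF=(4084649/4000000 − 17/400·(0.959400+0.927700))/(1+17/400) = 4513/5000 ≈ 0.902600
step 4 [2y] swap r/2=1153/36744: DF=(1 − 1153/36744·(0.959400+0.927700+0.902600))/(1+1153/36744) = 8847/10000 ≈ 0.884700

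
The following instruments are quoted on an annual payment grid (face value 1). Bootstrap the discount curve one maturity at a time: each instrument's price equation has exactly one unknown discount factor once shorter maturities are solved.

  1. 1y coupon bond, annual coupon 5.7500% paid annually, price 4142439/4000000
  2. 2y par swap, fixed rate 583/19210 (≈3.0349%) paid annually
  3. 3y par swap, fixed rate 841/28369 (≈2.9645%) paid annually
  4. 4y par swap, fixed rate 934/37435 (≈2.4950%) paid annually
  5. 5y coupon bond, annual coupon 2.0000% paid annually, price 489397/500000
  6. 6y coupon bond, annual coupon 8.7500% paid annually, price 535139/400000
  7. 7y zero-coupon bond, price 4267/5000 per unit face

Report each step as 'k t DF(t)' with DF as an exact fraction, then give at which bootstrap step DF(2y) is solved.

1 1 9793/10000
2 2 9417/10000
3 3 9159/10000
4 4 4533/5000
5 5 4431/5000
6 6 8577/10000
7 7 4267/5000
DF(2y) is solved at step 2

step 1 [1y] bond c/1=23/400: DF=(4142439/4000000 − 23/400·(0))/(1+23/400) = 9793/10000 ≈ 0.979300
step 2 [2y] swap r/1=583/19210: DF=(1 − 583/19210·(0.979300))/(1+583/19210) = 9417/10000 ≈ 0.941700
step 3 [3y] swap r/1=841/28369: DF=(1 − 841/28369·(0.979300+0.941700))/(1+841/28369) = 9159/10000 ≈ 0.915900
step 4 [4y] swap r/1=934/37435: DF=(1 − 934/37435·(0.979300+0.941700+0.915900))/(1+934/37435) = 4533/5000 ≈ 0.906600
step 5 [5y] bond c/1=1/50: DF=(489397/500000 − 1/50·(0.979300+0.941700+0.915900+0.906600))/(1+1/50) = 4431/5000 ≈ 0.886200
step 6 [6y] bond c/1=7/80: DF=(535139/400000 − 7/80·(0.979300+0.941700+0.915900+0.906600+0.886200))/(1+7/80) = 8577/10000 ≈ 0.857700
step 7 [7y] zero: DF = P = 4267/5000 ≈ 0.853400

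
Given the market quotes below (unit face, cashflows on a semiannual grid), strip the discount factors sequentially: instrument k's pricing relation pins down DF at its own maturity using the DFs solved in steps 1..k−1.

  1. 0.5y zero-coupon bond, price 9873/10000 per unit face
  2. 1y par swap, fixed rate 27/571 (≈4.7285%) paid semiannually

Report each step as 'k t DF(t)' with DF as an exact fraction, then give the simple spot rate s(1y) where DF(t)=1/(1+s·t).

1 1/2 9873/10000
2 1 9541/10000
s(1y) = (1/(9541/10000) − 1)/(1) = 459/9541 ≈ 4.8108%

step 1 [0.5y] zero: DF = P = 9873/10000 ≈ 0.987300
step 2 [1y] swap r/2=27/1142: DF=(1 − 27/1142·(0.987300))/(1+27/1142) = 9541/10000 ≈ 0.954100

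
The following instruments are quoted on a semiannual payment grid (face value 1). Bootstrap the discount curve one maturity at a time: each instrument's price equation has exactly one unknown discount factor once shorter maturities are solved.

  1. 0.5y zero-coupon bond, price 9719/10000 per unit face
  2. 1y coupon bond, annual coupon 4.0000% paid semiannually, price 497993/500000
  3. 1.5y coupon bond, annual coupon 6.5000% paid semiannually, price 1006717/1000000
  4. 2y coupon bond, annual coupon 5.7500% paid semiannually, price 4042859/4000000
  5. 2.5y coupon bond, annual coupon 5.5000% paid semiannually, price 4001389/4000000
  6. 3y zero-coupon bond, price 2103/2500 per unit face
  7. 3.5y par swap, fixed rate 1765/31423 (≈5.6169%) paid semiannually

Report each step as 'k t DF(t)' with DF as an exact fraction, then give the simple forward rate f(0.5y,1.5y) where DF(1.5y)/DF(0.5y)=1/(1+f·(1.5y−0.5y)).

step 1 [0.5y] zero: DF = P = 9719/10000 ≈ 0.971900
step 2 [1y] bond c/2=1/50: DF=(497993/500000 − 1/50·(0.971900))/(1+1/50) = 4787/5000 ≈ 0.957400
step 3 [1.5y] bond c/2=13/400: DF=(1006717/1000000 − 13/400·(0.971900+0.957400))/(1+13/400) = 9143/10000 ≈ 0.914300
step 4 [2y] bond c/2=23/800: DF=(4042859/4000000 − 23/800·(0.971900+0.957400+0.914300))/(1+23/800) = 903/1000 ≈ 0.903000
step 5 [2.5y] bond c/2=11/400: DF=(4001389/4000000 − 11/400·(0.971900+0.957400+0.914300+0.903000))/(1+11/400) = 8733/10000 ≈ 0.873300
step 6 [3y] zero: DF = P = 2103/2500 ≈ 0.841200
step 7 [3.5y] swap r/2=1765/62846: DF=(1 − 1765/62846·(0.971900+0.957400+0.914300+0.903000+0.873300+0.841200))/(1+1765/62846) = 1647/2000 ≈ 0.823500

1 1/2 9719/10000
2 1 4787/5000
3 3/2 9143/10000
4 2 903/1000
5 5/2 8733/10000
6 3 2103/2500
7 7/2 1647/2000
f(0.5y,1.5y) = ((9719/10000)/(9143/10000) − 1)/(1) = 576/9143 ≈ 6.2999%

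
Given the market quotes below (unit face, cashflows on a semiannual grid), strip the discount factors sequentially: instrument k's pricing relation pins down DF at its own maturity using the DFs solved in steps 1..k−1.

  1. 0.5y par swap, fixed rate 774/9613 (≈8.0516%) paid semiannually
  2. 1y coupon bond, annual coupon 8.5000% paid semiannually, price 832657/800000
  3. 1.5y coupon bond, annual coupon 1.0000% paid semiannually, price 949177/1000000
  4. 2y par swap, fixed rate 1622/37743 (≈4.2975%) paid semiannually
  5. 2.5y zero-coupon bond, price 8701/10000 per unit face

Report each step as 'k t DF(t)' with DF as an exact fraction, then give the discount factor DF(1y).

1 1/2 9613/10000
2 1 1199/1250
3 3/2 9349/10000
4 2 9189/10000
5 5/2 8701/10000
DF(1y) = 1199/1250 ≈ 0.959200

step 1 [0.5y] swap r/2=387/9613: DF=(1 − 387/9613·(0))/(1+387/9613) = 9613/10000 ≈ 0.961300
step 2 [1y] bond c/2=17/400: DF=(832657/800000 − 17/400·(0.961300))/(1+17/400) = 1199/1250 ≈ 0.959200
step 3 [1.5y] bond c/2=1/200: DF=(949177/1000000 − 1/200·(0.961300+0.959200))/(1+1/200) = 9349/10000 ≈ 0.934900
step 4 [2y] swap r/2=811/37743: DF=(1 − 811/37743·(0.961300+0.959200+0.934900))/(1+811/37743) = 9189/10000 ≈ 0.918900
step 5 [2.5y] zero: DF = P = 8701/10000 ≈ 0.870100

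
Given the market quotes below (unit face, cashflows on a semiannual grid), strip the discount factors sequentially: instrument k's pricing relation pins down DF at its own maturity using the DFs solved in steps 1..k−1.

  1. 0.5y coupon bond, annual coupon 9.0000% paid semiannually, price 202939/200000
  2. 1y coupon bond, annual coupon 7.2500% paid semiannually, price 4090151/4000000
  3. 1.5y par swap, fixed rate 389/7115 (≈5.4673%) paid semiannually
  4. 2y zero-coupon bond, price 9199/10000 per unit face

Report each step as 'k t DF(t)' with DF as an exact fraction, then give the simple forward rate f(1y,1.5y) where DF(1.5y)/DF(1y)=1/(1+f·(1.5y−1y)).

step 1 [0.5y] bond c/2=9/200: DF=(202939/200000 − 9/200·(0))/(1+9/200) = 971/1000 ≈ 0.971000
step 2 [1y] bond c/2=29/800: DF=(4090151/4000000 − 29/800·(0.971000))/(1+29/800) = 1191/1250 ≈ 0.952800
step 3 [1.5y] swap r/2=389/14230: DF=(1 − 389/14230·(0.971000+0.952800))/(1+389/14230) = 4611/5000 ≈ 0.922200
step 4 [2y] zero: DF = P = 9199/10000 ≈ 0.919900

1 1/2 971/1000
2 1 1191/1250
3 3/2 4611/5000
4 2 9199/10000
f(1y,1.5y) = ((1191/1250)/(4611/5000) − 1)/(1/2) = 102/1537 ≈ 6.6363%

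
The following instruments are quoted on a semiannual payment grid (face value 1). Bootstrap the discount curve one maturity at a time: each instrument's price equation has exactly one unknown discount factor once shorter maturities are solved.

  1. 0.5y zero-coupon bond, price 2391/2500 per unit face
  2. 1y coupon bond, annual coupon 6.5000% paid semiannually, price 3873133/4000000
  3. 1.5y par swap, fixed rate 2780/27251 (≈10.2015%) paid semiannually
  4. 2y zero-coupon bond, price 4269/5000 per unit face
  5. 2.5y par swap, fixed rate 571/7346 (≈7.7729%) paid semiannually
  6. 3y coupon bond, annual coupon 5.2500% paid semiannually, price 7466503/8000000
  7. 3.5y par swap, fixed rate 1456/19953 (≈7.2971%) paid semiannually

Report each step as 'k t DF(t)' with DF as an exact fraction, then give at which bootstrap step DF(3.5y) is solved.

step 1 [0.5y] zero: DF = P = 2391/2500 ≈ 0.956400
step 2 [1y] bond c/2=13/400: DF=(3873133/4000000 − 13/400·(0.956400))/(1+13/400) = 9077/10000 ≈ 0.907700
step 3 [1.5y] swap r/2=1390/27251: DF=(1 − 1390/27251·(0.956400+0.907700))/(1+1390/27251) = 861/1000 ≈ 0.861000
step 4 [2y] zero: DF = P = 4269/5000 ≈ 0.853800
step 5 [2.5y] swap r/2=571/14692: DF=(1 − 571/14692·(0.956400+0.907700+0.861000+0.853800))/(1+571/14692) = 8287/10000 ≈ 0.828700
step 6 [3y] bond c/2=21/800: DF=(7466503/8000000 − 21/800·(0.956400+0.907700+0.861000+0.853800+0.828700))/(1+21/800) = 7967/10000 ≈ 0.796700
step 7 [3.5y] swap r/2=728/19953: DF=(1 − 728/19953·(0.956400+0.907700+0.861000+0.853800+0.828700+0.796700))/(1+728/19953) = 977/1250 ≈ 0.781600

1 1/2 2391/2500
2 1 9077/10000
3 3/2 861/1000
4 2 4269/5000
5 5/2 8287/10000
6 3 7967/10000
7 7/2 977/1250
DF(3.5y) is solved at step 7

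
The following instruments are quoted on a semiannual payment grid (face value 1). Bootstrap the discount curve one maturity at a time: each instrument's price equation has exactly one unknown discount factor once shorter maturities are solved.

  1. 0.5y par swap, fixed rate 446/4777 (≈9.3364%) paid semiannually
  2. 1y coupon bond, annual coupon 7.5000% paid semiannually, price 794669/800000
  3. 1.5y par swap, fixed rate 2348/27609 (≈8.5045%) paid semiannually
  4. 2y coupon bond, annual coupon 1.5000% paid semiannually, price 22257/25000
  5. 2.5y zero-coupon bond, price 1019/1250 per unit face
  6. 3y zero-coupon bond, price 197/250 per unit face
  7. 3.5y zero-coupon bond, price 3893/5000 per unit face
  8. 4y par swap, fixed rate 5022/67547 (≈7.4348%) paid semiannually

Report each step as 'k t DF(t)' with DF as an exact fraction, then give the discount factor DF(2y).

step 1 [0.5y] swap r/2=223/4777: DF=(1 − 223/4777·(0))/(1+223/4777) = 4777/5000 ≈ 0.955400
step 2 [1y] bond c/2=3/80: DF=(794669/800000 − 3/80·(0.955400))/(1+3/80) = 9229/10000 ≈ 0.922900
step 3 [1.5y] swap r/2=1174/27609: DF=(1 − 1174/27609·(0.955400+0.922900))/(1+1174/27609) = 4413/5000 ≈ 0.882600
step 4 [2y] bond c/2=3/400: DF=(22257/25000 − 3/400·(0.955400+0.922900+0.882600))/(1+3/400) = 8631/10000 ≈ 0.863100
step 5 [2.5y] zero: DF = P = 1019/1250 ≈ 0.815200
step 6 [3y] zero: DF = P = 197/250 ≈ 0.788000
step 7 [3.5y] zero: DF = P = 3893/5000 ≈ 0.778600
step 8 [4y] swap r/2=2511/67547: DF=(1 − 2511/67547·(0.955400+0.922900+0.882600+0.863100+0.815200+0.788000+0.778600))/(1+2511/67547) = 7489/10000 ≈ 0.748900

1 1/2 4777/5000
2 1 9229/10000
3 3/2 4413/5000
4 2 8631/10000
5 5/2 1019/1250
6 3 197/250
7 7/2 3893/5000
8 4 7489/10000
DF(2y) = 8631/10000 ≈ 0.863100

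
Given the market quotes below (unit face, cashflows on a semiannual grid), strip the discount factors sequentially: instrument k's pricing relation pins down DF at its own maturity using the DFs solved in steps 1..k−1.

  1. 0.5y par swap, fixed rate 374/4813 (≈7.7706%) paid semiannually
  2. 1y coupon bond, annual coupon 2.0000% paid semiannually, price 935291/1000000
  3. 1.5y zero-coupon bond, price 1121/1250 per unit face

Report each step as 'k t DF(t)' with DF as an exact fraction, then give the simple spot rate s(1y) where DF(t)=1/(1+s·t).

1 1/2 4813/5000
2 1 1833/2000
3 3/2 1121/1250
s(1y) = (1/(1833/2000) − 1)/(1) = 167/1833 ≈ 9.1107%

step 1 [0.5y] swap r/2=187/4813: DF=(1 − 187/4813·(0))/(1+187/4813) = 4813/5000 ≈ 0.962600
step 2 [1y] bond c/2=1/100: DF=(935291/1000000 − 1/100·(0.962600))/(1+1/100) = 1833/2000 ≈ 0.916500
step 3 [1.5y] zero: DF = P = 1121/1250 ≈ 0.896800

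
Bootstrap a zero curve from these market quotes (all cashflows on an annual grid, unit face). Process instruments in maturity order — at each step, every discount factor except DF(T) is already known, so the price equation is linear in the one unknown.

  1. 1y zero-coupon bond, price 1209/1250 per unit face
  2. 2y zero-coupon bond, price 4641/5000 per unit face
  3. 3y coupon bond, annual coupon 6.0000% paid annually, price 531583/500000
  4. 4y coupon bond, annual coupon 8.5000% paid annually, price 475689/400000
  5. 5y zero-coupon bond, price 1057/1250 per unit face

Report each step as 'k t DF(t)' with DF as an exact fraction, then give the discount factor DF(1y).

step 1 [1y] zero: DF = P = 1209/1250 ≈ 0.967200
step 2 [2y] zero: DF = P = 4641/5000 ≈ 0.928200
step 3 [3y] bond c/1=3/50: DF=(531583/500000 − 3/50·(0.967200+0.928200))/(1+3/50) = 8957/10000 ≈ 0.895700
step 4 [4y] bond c/1=17/200: DF=(475689/400000 − 17/200·(0.967200+0.928200+0.895700))/(1+17/200) = 4387/5000 ≈ 0.877400
step 5 [5y] zero: DF = P = 1057/1250 ≈ 0.845600

1 1 1209/1250
2 2 4641/5000
3 3 8957/10000
4 4 4387/5000
5 5 1057/1250
DF(1y) = 1209/1250 ≈ 0.967200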